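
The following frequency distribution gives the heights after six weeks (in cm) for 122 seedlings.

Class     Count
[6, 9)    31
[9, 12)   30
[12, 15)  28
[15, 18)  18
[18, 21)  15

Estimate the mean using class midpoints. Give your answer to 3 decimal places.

Midpoints: 7.5, 10.5, 13.5, 16.5, 19.5
Σfm = 31×7.5 + 30×10.5 + 28×13.5 + 18×16.5 + 15×19.5 = 1515
n = Σf = 122
Mean = 1515 / 122 = 12.4180

12.418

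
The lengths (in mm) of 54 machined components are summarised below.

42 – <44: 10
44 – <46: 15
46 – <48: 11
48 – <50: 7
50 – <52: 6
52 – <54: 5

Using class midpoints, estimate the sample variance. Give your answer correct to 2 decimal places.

Midpoints: 43, 45, 47, 49, 51, 53
n = 54, Σfm = 2536, mean = 46.9630
Σfm² = 119622
Σf(m − x̄)² = Σfm² − (Σfm)²/n = 119622 − 2536²/54 = 523.9259
Sample variance = 523.9259 / 53 = 9.8854

9.89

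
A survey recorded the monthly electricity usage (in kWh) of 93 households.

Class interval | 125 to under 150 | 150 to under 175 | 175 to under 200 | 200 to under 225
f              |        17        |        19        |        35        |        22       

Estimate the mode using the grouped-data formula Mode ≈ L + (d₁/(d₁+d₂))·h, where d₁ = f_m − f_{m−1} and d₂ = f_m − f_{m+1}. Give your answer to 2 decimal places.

Modal class: 175 to under 200 (highest frequency 35).
d₁ = 35 − 19 = 16, d₂ = 35 − 22 = 13
Mode ≈ 175 + (16/(16+13)) × 25 = 175 + 13.7931 = 188.7931

188.79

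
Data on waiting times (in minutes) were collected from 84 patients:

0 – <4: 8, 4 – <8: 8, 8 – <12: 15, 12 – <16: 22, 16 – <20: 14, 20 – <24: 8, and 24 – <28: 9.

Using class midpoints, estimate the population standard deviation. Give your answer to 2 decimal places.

6.84

Midpoints: 2, 6, 10, 14, 18, 22, 26
n = 84, Σfm = 1184, mean = 14.0952
Σfm² = 20624
Σf(m − x̄)² = Σfm² − (Σfm)²/n = 20624 − 1184²/84 = 3935.2381
Population variance = 3935.2381 / 84 = 46.8481
Standard deviation = √46.8481 = 6.8446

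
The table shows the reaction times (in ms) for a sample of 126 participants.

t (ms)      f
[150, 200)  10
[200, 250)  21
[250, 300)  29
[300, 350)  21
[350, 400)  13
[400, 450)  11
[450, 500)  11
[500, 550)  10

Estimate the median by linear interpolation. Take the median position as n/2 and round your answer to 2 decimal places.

Cumulative frequencies: 10, 31, 60, 81, 94, 105, 116, 126
n = 126; position = n/2 = 63.
This falls in the class [300, 350): L = 300, F = 60, f = 21, h = 50.
Median ≈ 300 + ((63 − 60) / 21) × 50 = 307.1429

307.14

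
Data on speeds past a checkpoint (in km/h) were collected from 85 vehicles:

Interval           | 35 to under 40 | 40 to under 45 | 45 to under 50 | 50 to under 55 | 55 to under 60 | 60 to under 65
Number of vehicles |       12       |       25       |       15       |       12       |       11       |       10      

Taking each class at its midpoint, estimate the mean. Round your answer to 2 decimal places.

Midpoints: 37.5, 42.5, 47.5, 52.5, 57.5, 62.5
Σfm = 12×37.5 + 25×42.5 + 15×47.5 + 12×52.5 + 11×57.5 + 10×62.5 = 4112.5
n = Σf = 85
Mean = 4112.5 / 85 = 48.3824

48.38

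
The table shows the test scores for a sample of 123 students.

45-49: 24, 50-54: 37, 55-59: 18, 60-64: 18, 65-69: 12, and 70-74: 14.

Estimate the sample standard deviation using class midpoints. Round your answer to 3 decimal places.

8.161

Midpoints: 47, 52, 57, 62, 67, 72
n = 123, Σfm = 7006, mean = 56.9593
Σfm² = 407182
Σf(m − x̄)² = Σfm² − (Σfm)²/n = 407182 − 7006²/123 = 8124.7967
Sample variance = 8124.7967 / 122 = 66.5967
Standard deviation = √66.5967 = 8.1607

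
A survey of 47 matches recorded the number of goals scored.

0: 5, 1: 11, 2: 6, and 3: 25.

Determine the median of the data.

3

Cumulative frequencies: 5, 16, 22, 47
n = 47, so the median is the value in position (n+1)/2 = 24.
Position 24 falls at value 3.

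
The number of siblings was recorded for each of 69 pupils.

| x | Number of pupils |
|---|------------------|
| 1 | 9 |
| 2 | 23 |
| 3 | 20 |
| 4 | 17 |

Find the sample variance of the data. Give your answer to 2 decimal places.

Values: 1, 2, 3, 4
n = 69, Σfx = 183, mean = 2.6522
Σfx² = 553
Σf(x − x̄)² = Σfx² − (Σfx)²/n = 553 − 183²/69 = 67.6522
Sample variance = 67.6522 / 68 = 0.9949

0.99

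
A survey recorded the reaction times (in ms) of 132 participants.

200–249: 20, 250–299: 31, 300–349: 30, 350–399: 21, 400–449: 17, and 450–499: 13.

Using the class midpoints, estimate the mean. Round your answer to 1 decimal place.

Midpoints: 224.5, 274.5, 324.5, 374.5, 424.5, 474.5
Σfm = 20×224.5 + 31×274.5 + 30×324.5 + 21×374.5 + 17×424.5 + 13×474.5 = 43984
n = Σf = 132
Mean = 43984 / 132 = 333.2121

333.2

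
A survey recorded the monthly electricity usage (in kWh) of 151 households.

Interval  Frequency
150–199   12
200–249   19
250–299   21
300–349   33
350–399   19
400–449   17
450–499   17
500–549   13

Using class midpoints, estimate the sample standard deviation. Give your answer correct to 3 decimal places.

Midpoints: 174.5, 224.5, 274.5, 324.5, 374.5, 424.5, 474.5, 524.5
n = 151, Σfm = 52049.5, mean = 344.6987
Σfm² = 19512287.75
Σf(m − x̄)² = Σfm² − (Σfm)²/n = 19512287.75 − 52049.5²/151 = 1570894.0397
Sample variance = 1570894.0397 / 150 = 10472.6269
Standard deviation = √10472.6269 = 102.3359

102.336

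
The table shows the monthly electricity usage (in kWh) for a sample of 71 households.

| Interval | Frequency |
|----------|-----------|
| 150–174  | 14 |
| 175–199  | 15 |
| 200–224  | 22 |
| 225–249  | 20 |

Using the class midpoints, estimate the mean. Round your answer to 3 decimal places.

Midpoints: 162, 187, 212, 237
Σfm = 14×162 + 15×187 + 22×212 + 20×237 = 14477
n = Σf = 71
Mean = 14477 / 71 = 203.9014

203.901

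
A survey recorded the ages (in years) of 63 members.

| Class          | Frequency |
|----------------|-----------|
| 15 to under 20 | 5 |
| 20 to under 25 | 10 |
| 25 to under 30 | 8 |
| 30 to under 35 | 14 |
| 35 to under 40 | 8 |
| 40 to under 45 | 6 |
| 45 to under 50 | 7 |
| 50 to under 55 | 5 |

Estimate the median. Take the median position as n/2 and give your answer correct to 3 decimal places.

Cumulative frequencies: 5, 15, 23, 37, 45, 51, 58, 63
n = 63; position = n/2 = 31.5.
This falls in the class 30 to under 35: L = 30, F = 23, f = 14, h = 5.
Median ≈ 30 + ((31.5 − 23) / 14) × 5 = 33.0357

33.036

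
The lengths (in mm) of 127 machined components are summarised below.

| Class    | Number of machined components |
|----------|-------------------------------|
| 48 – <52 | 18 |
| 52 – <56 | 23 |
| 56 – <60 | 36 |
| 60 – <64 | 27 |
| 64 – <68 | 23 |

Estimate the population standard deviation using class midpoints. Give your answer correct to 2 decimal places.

5.17

Midpoints: 50, 54, 58, 62, 66
n = 127, Σfm = 7422, mean = 58.4409
Σfm² = 437148
Σf(m − x̄)² = Σfm² − (Σfm)²/n = 437148 − 7422²/127 = 3399.3071
Population variance = 3399.3071 / 127 = 26.7662
Standard deviation = √26.7662 = 5.1736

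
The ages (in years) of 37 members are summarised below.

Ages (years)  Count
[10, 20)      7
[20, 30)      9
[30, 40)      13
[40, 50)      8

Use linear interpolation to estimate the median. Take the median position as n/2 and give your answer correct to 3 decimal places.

Cumulative frequencies: 7, 16, 29, 37
n = 37; position = n/2 = 18.5.
This falls in the class [30, 40): L = 30, F = 16, f = 13, h = 10.
Median ≈ 30 + ((18.5 − 16) / 13) × 10 = 31.9231

31.923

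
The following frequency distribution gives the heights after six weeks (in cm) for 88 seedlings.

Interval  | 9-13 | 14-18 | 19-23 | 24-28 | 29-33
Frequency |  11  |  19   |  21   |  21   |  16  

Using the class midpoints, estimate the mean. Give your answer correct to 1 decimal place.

Midpoints: 11, 16, 21, 26, 31
Σfm = 11×11 + 19×16 + 21×21 + 21×26 + 16×31 = 1908
n = Σf = 88
Mean = 1908 / 88 = 21.6818

21.7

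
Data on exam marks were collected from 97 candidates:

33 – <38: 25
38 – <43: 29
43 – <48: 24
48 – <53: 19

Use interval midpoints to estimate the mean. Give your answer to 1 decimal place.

Midpoints: 35.5, 40.5, 45.5, 50.5
Σfm = 25×35.5 + 29×40.5 + 24×45.5 + 19×50.5 = 4113.5
n = Σf = 97
Mean = 4113.5 / 97 = 42.4072

42.4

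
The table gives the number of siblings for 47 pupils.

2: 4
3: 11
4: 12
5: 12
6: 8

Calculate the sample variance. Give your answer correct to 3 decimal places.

1.506

Values: 2, 3, 4, 5, 6
n = 47, Σfx = 197, mean = 4.1915
Σfx² = 895
Σf(x − x̄)² = Σfx² − (Σfx)²/n = 895 − 197²/47 = 69.2766
Sample variance = 69.2766 / 46 = 1.5060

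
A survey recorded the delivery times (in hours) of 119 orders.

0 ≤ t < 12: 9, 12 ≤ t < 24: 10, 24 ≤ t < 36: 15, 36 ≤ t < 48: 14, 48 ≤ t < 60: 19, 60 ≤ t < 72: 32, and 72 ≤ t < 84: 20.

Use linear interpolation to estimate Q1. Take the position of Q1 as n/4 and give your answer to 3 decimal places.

32.600

Cumulative frequencies: 9, 19, 34, 48, 67, 99, 119
n = 119; position = n/4 = 29.75.
This falls in the class 24 ≤ t < 36: L = 24, F = 19, f = 15, h = 12.
Lower quartile ≈ 24 + ((29.75 − 19) / 15) × 12 = 32.6000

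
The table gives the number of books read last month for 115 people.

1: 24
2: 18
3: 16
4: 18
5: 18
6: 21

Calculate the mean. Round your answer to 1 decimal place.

3.4

Values: 1, 2, 3, 4, 5, 6
Σfx = 24×1 + 18×2 + 16×3 + 18×4 + 18×5 + 21×6 = 396
n = Σf = 115
Mean = 396 / 115 = 3.4435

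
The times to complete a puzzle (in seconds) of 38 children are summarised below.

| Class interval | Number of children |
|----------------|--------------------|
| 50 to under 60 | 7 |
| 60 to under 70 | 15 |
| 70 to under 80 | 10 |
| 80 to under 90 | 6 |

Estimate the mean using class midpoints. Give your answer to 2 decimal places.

Midpoints: 55, 65, 75, 85
Σfm = 7×55 + 15×65 + 10×75 + 6×85 = 2620
n = Σf = 38
Mean = 2620 / 38 = 68.9474

68.95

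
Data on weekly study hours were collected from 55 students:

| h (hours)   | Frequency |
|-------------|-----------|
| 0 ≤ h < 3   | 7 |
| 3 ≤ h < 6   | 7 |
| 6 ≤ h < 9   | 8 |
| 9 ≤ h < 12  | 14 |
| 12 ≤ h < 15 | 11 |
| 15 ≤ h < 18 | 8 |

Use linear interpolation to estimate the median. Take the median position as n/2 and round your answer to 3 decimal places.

10.179

Cumulative frequencies: 7, 14, 22, 36, 47, 55
n = 55; position = n/2 = 27.5.
This falls in the class 9 ≤ h < 12: L = 9, F = 22, f = 14, h = 3.
Median ≈ 9 + ((27.5 − 22) / 14) × 3 = 10.1786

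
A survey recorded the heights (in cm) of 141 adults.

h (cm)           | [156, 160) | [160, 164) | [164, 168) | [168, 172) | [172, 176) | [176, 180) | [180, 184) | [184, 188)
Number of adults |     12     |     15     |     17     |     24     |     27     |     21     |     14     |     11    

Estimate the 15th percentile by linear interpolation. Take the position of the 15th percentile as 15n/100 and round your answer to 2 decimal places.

162.44

Cumulative frequencies: 12, 27, 44, 68, 95, 116, 130, 141
n = 141; position = 15n/100 = 21.15.
This falls in the class [160, 164): L = 160, F = 12, f = 15, h = 4.
15th percentile ≈ 160 + ((21.15 − 12) / 15) × 4 = 162.4400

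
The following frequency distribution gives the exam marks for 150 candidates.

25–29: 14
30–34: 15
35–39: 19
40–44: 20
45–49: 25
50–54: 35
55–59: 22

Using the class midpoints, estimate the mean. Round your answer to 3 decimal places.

44.333

Midpoints: 27, 32, 37, 42, 47, 52, 57
Σfm = 14×27 + 15×32 + 19×37 + 20×42 + 25×47 + 35×52 + 22×57 = 6650
n = Σf = 150
Mean = 6650 / 150 = 44.3333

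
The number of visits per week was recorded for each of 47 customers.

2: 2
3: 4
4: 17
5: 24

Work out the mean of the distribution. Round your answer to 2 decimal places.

4.34

Values: 2, 3, 4, 5
Σfx = 2×2 + 4×3 + 17×4 + 24×5 = 204
n = Σf = 47
Mean = 204 / 47 = 4.3404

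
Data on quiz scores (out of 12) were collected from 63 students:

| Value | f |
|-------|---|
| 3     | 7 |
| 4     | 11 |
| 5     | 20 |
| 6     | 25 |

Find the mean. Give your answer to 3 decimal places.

Values: 3, 4, 5, 6
Σfx = 7×3 + 11×4 + 20×5 + 25×6 = 315
n = Σf = 63
Mean = 315 / 63 = 5.0000

5.000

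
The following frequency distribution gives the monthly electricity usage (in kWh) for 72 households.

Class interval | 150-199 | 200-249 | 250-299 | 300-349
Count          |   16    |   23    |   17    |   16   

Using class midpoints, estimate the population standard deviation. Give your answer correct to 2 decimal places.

Midpoints: 174.5, 224.5, 274.5, 324.5
n = 72, Σfm = 17814, mean = 247.4167
Σfm² = 4612168
Σf(m − x̄)² = Σfm² − (Σfm)²/n = 4612168 − 17814²/72 = 204687.5000
Population variance = 204687.5000 / 72 = 2842.8819
Standard deviation = √2842.8819 = 53.3187

53.32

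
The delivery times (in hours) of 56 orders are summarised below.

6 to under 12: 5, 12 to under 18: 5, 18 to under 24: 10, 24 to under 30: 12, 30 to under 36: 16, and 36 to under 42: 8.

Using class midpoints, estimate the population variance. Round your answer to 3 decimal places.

78.968

Midpoints: 9, 15, 21, 27, 33, 39
n = 56, Σfm = 1494, mean = 26.6786
Σfm² = 44280
Σf(m − x̄)² = Σfm² − (Σfm)²/n = 44280 − 1494²/56 = 4422.2143
Population variance = 4422.2143 / 56 = 78.9681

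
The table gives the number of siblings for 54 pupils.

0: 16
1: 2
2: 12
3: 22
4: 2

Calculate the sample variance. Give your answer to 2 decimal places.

1.79

Values: 0, 1, 2, 3, 4
n = 54, Σfx = 100, mean = 1.8519
Σfx² = 280
Σf(x − x̄)² = Σfx² − (Σfx)²/n = 280 − 100²/54 = 94.8148
Sample variance = 94.8148 / 53 = 1.7890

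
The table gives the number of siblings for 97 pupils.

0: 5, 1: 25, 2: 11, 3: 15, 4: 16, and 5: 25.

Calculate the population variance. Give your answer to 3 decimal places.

2.793

Values: 0, 1, 2, 3, 4, 5
n = 97, Σfx = 281, mean = 2.8969
Σfx² = 1085
Σf(x − x̄)² = Σfx² − (Σfx)²/n = 1085 − 281²/97 = 270.9691
Population variance = 270.9691 / 97 = 2.7935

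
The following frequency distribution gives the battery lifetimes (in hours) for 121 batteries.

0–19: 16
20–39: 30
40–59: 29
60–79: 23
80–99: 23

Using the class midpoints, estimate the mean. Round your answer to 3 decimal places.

50.657

Midpoints: 9.5, 29.5, 49.5, 69.5, 89.5
Σfm = 16×9.5 + 30×29.5 + 29×49.5 + 23×69.5 + 23×89.5 = 6129.5
n = Σf = 121
Mean = 6129.5 / 121 = 50.6570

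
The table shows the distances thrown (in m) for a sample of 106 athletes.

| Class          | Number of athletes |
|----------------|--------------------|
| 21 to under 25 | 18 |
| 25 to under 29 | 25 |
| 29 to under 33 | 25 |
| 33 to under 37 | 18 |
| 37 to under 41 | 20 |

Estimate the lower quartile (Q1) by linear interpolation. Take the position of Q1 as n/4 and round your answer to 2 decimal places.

26.36

Cumulative frequencies: 18, 43, 68, 86, 106
n = 106; position = n/4 = 26.5.
This falls in the class 25 to under 29: L = 25, F = 18, f = 25, h = 4.
Lower quartile ≈ 25 + ((26.5 − 18) / 25) × 4 = 26.3600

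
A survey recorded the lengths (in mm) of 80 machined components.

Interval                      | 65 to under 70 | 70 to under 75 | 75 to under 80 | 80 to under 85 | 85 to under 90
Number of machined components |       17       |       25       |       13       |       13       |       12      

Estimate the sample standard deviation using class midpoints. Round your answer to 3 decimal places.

6.842

Midpoints: 67.5, 72.5, 77.5, 82.5, 87.5
n = 80, Σfm = 6090, mean = 76.1250
Σfm² = 467300
Σf(m − x̄)² = Σfm² − (Σfm)²/n = 467300 − 6090²/80 = 3698.7500
Sample variance = 3698.7500 / 79 = 46.8196
Standard deviation = √46.8196 = 6.8425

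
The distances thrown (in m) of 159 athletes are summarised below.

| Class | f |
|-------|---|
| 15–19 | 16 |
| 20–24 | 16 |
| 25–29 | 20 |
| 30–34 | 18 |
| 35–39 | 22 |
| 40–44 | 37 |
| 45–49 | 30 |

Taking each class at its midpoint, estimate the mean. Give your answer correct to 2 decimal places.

Midpoints: 17, 22, 27, 32, 37, 42, 47
Σfm = 16×17 + 16×22 + 20×27 + 18×32 + 22×37 + 37×42 + 30×47 = 5518
n = Σf = 159
Mean = 5518 / 159 = 34.7044

34.70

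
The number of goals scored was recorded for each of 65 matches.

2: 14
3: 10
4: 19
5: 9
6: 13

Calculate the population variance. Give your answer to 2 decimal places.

Values: 2, 3, 4, 5, 6
n = 65, Σfx = 257, mean = 3.9538
Σfx² = 1143
Σf(x − x̄)² = Σfx² − (Σfx)²/n = 1143 − 257²/65 = 126.8615
Population variance = 126.8615 / 65 = 1.9517

1.95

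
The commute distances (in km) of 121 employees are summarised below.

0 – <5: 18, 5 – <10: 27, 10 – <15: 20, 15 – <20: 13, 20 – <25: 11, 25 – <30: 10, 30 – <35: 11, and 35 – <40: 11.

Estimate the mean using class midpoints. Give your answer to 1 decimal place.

Midpoints: 2.5, 7.5, 12.5, 17.5, 22.5, 27.5, 32.5, 37.5
Σfm = 18×2.5 + 27×7.5 + 20×12.5 + 13×17.5 + 11×22.5 + 10×27.5 + 11×32.5 + 11×37.5 = 2017.5
n = Σf = 121
Mean = 2017.5 / 121 = 16.6736

16.7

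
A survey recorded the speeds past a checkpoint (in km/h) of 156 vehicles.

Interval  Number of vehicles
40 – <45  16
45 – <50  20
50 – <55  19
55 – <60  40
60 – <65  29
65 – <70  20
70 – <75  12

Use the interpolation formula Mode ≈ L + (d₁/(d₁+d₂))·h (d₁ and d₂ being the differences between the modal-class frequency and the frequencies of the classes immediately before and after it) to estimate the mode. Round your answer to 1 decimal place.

58.3

Modal class: 55 – <60 (highest frequency 40).
d₁ = 40 − 19 = 21, d₂ = 40 − 29 = 11
Mode ≈ 55 + (21/(21+11)) × 5 = 55 + 3.2812 = 58.2812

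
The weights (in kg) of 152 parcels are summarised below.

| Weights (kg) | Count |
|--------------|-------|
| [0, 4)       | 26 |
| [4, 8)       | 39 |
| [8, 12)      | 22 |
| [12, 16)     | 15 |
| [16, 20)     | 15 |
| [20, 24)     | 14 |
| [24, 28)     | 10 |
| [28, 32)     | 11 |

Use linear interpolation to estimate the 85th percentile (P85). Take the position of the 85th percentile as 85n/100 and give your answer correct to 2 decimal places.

23.49

Cumulative frequencies: 26, 65, 87, 102, 117, 131, 141, 152
n = 152; position = 85n/100 = 129.2.
This falls in the class [20, 24): L = 20, F = 117, f = 14, h = 4.
85th percentile ≈ 20 + ((129.2 − 117) / 14) × 4 = 23.4857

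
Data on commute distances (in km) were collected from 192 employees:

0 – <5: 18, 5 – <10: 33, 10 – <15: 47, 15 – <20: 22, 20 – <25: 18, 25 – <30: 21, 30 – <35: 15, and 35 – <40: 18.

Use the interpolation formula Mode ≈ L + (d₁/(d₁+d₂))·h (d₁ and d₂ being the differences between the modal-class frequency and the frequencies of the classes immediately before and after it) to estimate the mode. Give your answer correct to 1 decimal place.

Modal class: 10 – <15 (highest frequency 47).
d₁ = 47 − 33 = 14, d₂ = 47 − 22 = 25
Mode ≈ 10 + (14/(14+25)) × 5 = 10 + 1.7949 = 11.7949

11.8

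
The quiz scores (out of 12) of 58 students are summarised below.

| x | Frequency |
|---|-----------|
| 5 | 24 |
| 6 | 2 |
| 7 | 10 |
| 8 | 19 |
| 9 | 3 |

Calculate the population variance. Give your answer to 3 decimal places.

Values: 5, 6, 7, 8, 9
n = 58, Σfx = 381, mean = 6.5690
Σfx² = 2621
Σf(x − x̄)² = Σfx² − (Σfx)²/n = 2621 − 381²/58 = 118.2241
Population variance = 118.2241 / 58 = 2.0383

2.038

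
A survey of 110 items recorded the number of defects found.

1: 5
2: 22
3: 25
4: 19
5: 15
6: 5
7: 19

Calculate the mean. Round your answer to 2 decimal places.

3.98

Values: 1, 2, 3, 4, 5, 6, 7
Σfx = 5×1 + 22×2 + 25×3 + 19×4 + 15×5 + 5×6 + 19×7 = 438
n = Σf = 110
Mean = 438 / 110 = 3.9818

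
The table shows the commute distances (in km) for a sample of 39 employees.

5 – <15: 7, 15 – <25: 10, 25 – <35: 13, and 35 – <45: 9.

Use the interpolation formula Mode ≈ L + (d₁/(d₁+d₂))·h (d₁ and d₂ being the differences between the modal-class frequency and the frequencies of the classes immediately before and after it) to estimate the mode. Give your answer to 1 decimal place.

Modal class: 25 – <35 (highest frequency 13).
d₁ = 13 − 10 = 3, d₂ = 13 − 9 = 4
Mode ≈ 25 + (3/(3+4)) × 10 = 25 + 4.2857 = 29.2857

29.3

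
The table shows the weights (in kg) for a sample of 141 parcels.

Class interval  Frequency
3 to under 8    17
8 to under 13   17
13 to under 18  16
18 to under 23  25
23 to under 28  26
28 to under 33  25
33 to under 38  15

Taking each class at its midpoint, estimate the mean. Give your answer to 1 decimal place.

21.2

Midpoints: 5.5, 10.5, 15.5, 20.5, 25.5, 30.5, 35.5
Σfm = 17×5.5 + 17×10.5 + 16×15.5 + 25×20.5 + 26×25.5 + 25×30.5 + 15×35.5 = 2990.5
n = Σf = 141
Mean = 2990.5 / 141 = 21.2092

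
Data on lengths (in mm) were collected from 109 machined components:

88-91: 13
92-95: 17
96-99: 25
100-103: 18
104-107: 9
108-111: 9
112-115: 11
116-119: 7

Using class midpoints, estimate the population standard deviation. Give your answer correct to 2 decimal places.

8.26

Midpoints: 89.5, 93.5, 97.5, 101.5, 105.5, 109.5, 113.5, 117.5
n = 109, Σfm = 11023.5, mean = 101.1330
Σfm² = 1122281.25
Σf(m − x̄)² = Σfm² − (Σfm)²/n = 1122281.25 − 11023.5²/109 = 7441.3211
Population variance = 7441.3211 / 109 = 68.2690
Standard deviation = √68.2690 = 8.2625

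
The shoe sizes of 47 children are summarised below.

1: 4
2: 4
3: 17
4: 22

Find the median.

Cumulative frequencies: 4, 8, 25, 47
n = 47, so the median is the value in position (n+1)/2 = 24.
Position 24 falls at value 3.

3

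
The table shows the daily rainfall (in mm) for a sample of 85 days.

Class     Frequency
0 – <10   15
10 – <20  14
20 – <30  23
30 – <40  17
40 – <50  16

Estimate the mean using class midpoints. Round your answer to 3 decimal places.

25.588

Midpoints: 5, 15, 25, 35, 45
Σfm = 15×5 + 14×15 + 23×25 + 17×35 + 16×45 = 2175
n = Σf = 85
Mean = 2175 / 85 = 25.5882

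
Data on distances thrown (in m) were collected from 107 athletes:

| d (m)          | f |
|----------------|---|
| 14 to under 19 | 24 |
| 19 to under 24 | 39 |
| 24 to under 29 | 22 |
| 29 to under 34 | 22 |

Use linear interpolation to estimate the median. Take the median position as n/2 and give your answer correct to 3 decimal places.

22.782

Cumulative frequencies: 24, 63, 85, 107
n = 107; position = n/2 = 53.5.
This falls in the class 19 to under 24: L = 19, F = 24, f = 39, h = 5.
Median ≈ 19 + ((53.5 − 24) / 39) × 5 = 22.7821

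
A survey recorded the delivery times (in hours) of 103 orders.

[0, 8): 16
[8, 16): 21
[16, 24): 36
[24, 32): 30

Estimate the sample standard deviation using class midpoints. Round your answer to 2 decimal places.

8.30

Midpoints: 4, 12, 20, 28
n = 103, Σfm = 1876, mean = 18.2136
Σfm² = 41200
Σf(m − x̄)² = Σfm² − (Σfm)²/n = 41200 − 1876²/103 = 7031.3010
Sample variance = 7031.3010 / 102 = 68.9343
Standard deviation = √68.9343 = 8.3027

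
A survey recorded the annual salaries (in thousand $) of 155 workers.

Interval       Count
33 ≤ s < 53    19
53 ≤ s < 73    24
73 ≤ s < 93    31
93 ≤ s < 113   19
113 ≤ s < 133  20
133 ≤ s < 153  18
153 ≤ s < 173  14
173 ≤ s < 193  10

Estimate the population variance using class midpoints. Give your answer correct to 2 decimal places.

1744.45

Midpoints: 43, 63, 83, 103, 123, 143, 163, 183
n = 155, Σfm = 16005, mean = 103.2581
Σfm² = 1923035
Σf(m − x̄)² = Σfm² − (Σfm)²/n = 1923035 − 16005²/155 = 270389.6774
Population variance = 270389.6774 / 155 = 1744.4495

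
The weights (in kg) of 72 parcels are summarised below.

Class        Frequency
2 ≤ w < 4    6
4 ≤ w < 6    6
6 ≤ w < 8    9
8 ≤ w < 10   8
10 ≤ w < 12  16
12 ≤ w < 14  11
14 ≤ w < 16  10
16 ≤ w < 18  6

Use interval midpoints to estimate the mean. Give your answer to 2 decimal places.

10.47

Midpoints: 3, 5, 7, 9, 11, 13, 15, 17
Σfm = 6×3 + 6×5 + 9×7 + 8×9 + 16×11 + 11×13 + 10×15 + 6×17 = 754
n = Σf = 72
Mean = 754 / 72 = 10.4722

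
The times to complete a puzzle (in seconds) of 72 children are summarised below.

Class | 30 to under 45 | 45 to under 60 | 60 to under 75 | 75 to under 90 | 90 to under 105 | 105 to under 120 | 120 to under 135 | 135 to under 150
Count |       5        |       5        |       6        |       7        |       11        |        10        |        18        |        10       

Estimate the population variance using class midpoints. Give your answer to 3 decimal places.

1003.993

Midpoints: 37.5, 52.5, 67.5, 82.5, 97.5, 112.5, 127.5, 142.5
n = 72, Σfm = 7350, mean = 102.0833
Σfm² = 822600
Σf(m − x̄)² = Σfm² − (Σfm)²/n = 822600 − 7350²/72 = 72287.5000
Population variance = 72287.5000 / 72 = 1003.9931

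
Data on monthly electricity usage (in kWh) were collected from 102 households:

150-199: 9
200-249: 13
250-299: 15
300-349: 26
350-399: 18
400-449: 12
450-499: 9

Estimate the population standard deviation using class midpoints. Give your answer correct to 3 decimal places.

85.030

Midpoints: 174.5, 224.5, 274.5, 324.5, 374.5, 424.5, 474.5
n = 102, Σfm = 33149, mean = 324.9902
Σfm² = 11510575.5
Σf(m − x̄)² = Σfm² − (Σfm)²/n = 11510575.5 − 33149²/102 = 737475.4902
Population variance = 737475.4902 / 102 = 7230.1519
Standard deviation = √7230.1519 = 85.0303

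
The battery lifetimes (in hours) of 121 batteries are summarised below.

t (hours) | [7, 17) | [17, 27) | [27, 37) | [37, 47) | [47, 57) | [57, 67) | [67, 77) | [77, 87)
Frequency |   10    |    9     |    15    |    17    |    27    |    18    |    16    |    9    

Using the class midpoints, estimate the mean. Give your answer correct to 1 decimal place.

48.9

Midpoints: 12, 22, 32, 42, 52, 62, 72, 82
Σfm = 10×12 + 9×22 + 15×32 + 17×42 + 27×52 + 18×62 + 16×72 + 9×82 = 5922
n = Σf = 121
Mean = 5922 / 121 = 48.9421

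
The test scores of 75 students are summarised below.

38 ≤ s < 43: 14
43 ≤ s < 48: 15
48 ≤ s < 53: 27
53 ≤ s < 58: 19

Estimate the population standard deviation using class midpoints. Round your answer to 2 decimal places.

5.24

Midpoints: 40.5, 45.5, 50.5, 55.5
n = 75, Σfm = 3667.5, mean = 48.9000
Σfm² = 181398.75
Σf(m − x̄)² = Σfm² − (Σfm)²/n = 181398.75 − 3667.5²/75 = 2058.0000
Population variance = 2058.0000 / 75 = 27.4400
Standard deviation = √27.4400 = 5.2383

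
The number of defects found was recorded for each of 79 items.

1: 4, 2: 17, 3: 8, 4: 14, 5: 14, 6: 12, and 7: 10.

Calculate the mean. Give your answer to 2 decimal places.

4.18

Values: 1, 2, 3, 4, 5, 6, 7
Σfx = 4×1 + 17×2 + 8×3 + 14×4 + 14×5 + 12×6 + 10×7 = 330
n = Σf = 79
Mean = 330 / 79 = 4.1772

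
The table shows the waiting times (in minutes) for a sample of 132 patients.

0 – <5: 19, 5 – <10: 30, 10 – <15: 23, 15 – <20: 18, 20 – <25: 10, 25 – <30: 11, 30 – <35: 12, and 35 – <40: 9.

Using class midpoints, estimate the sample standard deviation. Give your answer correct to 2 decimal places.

10.79

Midpoints: 2.5, 7.5, 12.5, 17.5, 22.5, 27.5, 32.5, 37.5
n = 132, Σfm = 2130, mean = 16.1364
Σfm² = 49625
Σf(m − x̄)² = Σfm² − (Σfm)²/n = 49625 − 2130²/132 = 15254.5455
Sample variance = 15254.5455 / 131 = 116.4469
Standard deviation = √116.4469 = 10.7911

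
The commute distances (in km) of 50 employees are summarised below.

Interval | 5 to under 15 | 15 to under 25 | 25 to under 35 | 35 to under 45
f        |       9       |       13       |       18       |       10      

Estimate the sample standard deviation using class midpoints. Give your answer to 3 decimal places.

10.120

Midpoints: 10, 20, 30, 40
n = 50, Σfm = 1290, mean = 25.8000
Σfm² = 38300
Σf(m − x̄)² = Σfm² − (Σfm)²/n = 38300 − 1290²/50 = 5018.0000
Sample variance = 5018.0000 / 49 = 102.4082
Standard deviation = √102.4082 = 10.1197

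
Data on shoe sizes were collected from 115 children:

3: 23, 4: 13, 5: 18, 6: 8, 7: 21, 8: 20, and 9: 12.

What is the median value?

Cumulative frequencies: 23, 36, 54, 62, 83, 103, 115
n = 115, so the median is the value in position (n+1)/2 = 58.
Position 58 falls at value 6.

6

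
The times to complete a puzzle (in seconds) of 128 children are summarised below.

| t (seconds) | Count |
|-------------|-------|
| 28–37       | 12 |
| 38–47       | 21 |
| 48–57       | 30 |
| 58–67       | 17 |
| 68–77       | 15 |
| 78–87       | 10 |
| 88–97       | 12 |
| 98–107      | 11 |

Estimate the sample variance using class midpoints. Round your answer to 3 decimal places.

Midpoints: 32.5, 42.5, 52.5, 62.5, 72.5, 82.5, 92.5, 102.5
n = 128, Σfm = 8070, mean = 63.0469
Σfm² = 564850
Σf(m − x̄)² = Σfm² − (Σfm)²/n = 564850 − 8070²/128 = 56061.7188
Sample variance = 56061.7188 / 127 = 441.4309

441.431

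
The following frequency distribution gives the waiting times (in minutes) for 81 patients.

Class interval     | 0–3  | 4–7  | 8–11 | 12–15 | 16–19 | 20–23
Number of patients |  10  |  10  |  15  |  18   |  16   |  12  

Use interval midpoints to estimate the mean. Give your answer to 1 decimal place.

Midpoints: 1.5, 5.5, 9.5, 13.5, 17.5, 21.5
Σfm = 10×1.5 + 10×5.5 + 15×9.5 + 18×13.5 + 16×17.5 + 12×21.5 = 993.5
n = Σf = 81
Mean = 993.5 / 81 = 12.2654

12.3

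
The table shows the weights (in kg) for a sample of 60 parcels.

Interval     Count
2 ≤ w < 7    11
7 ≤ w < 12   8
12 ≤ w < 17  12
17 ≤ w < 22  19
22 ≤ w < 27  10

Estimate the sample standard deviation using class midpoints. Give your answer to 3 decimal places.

Midpoints: 4.5, 9.5, 14.5, 19.5, 24.5
n = 60, Σfm = 915, mean = 15.2500
Σfm² = 16695
Σf(m − x̄)² = Σfm² − (Σfm)²/n = 16695 − 915²/60 = 2741.2500
Sample variance = 2741.2500 / 59 = 46.4619
Standard deviation = √46.4619 = 6.8163

6.816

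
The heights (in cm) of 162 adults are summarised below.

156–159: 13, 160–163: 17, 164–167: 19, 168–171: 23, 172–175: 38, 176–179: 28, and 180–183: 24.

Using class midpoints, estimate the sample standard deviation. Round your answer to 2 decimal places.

7.30

Midpoints: 157.5, 161.5, 165.5, 169.5, 173.5, 177.5, 181.5
n = 162, Σfm = 27755, mean = 171.3272
Σfm² = 4763764.5
Σf(m − x̄)² = Σfm² − (Σfm)²/n = 4763764.5 − 27755²/162 = 8579.1605
Sample variance = 8579.1605 / 161 = 53.2867
Standard deviation = √53.2867 = 7.2998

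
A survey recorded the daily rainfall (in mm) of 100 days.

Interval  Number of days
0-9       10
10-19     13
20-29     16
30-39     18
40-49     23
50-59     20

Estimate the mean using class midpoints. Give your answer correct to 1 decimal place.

33.6

Midpoints: 4.5, 14.5, 24.5, 34.5, 44.5, 54.5
Σfm = 10×4.5 + 13×14.5 + 16×24.5 + 18×34.5 + 23×44.5 + 20×54.5 = 3360
n = Σf = 100
Mean = 3360 / 100 = 33.6000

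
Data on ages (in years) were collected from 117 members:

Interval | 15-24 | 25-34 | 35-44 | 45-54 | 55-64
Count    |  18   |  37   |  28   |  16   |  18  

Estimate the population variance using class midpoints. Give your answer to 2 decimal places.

165.15

Midpoints: 19.5, 29.5, 39.5, 49.5, 59.5
n = 117, Σfm = 4411.5, mean = 37.7051
Σfm² = 185659.25
Σf(m − x̄)² = Σfm² − (Σfm)²/n = 185659.25 − 4411.5²/117 = 19323.0769
Population variance = 19323.0769 / 117 = 165.1545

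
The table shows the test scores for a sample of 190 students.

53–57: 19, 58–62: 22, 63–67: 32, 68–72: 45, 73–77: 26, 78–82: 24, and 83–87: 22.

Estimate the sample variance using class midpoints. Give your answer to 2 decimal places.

80.79

Midpoints: 55, 60, 65, 70, 75, 80, 85
n = 190, Σfm = 13335, mean = 70.1842
Σfm² = 951175
Σf(m − x̄)² = Σfm² − (Σfm)²/n = 951175 − 13335²/190 = 15268.5526
Sample variance = 15268.5526 / 189 = 80.7860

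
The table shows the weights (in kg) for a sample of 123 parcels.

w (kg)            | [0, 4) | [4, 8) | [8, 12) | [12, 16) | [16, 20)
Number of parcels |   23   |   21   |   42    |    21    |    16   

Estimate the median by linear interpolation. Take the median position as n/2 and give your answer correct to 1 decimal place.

Cumulative frequencies: 23, 44, 86, 107, 123
n = 123; position = n/2 = 61.5.
This falls in the class [8, 12): L = 8, F = 44, f = 42, h = 4.
Median ≈ 8 + ((61.5 − 44) / 42) × 4 = 9.6667

9.7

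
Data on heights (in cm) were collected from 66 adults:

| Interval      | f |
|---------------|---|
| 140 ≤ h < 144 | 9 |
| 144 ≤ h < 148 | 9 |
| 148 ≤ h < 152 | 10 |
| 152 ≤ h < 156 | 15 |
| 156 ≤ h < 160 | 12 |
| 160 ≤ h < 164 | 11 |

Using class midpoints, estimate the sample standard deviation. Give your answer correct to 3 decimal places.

Midpoints: 142, 146, 150, 154, 158, 162
n = 66, Σfm = 10080, mean = 152.7273
Σfm² = 1542312
Σf(m − x̄)² = Σfm² − (Σfm)²/n = 1542312 − 10080²/66 = 2821.0909
Sample variance = 2821.0909 / 65 = 43.4014
Standard deviation = √43.4014 = 6.5880

6.588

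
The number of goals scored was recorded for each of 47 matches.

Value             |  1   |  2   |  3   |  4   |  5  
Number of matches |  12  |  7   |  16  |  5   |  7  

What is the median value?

3

Cumulative frequencies: 12, 19, 35, 40, 47
n = 47, so the median is the value in position (n+1)/2 = 24.
Position 24 falls at value 3.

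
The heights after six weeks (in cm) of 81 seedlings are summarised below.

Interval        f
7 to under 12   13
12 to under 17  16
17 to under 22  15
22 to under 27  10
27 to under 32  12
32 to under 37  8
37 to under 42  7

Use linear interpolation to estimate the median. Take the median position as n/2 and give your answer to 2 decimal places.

20.83

Cumulative frequencies: 13, 29, 44, 54, 66, 74, 81
n = 81; position = n/2 = 40.5.
This falls in the class 17 to under 22: L = 17, F = 29, f = 15, h = 5.
Median ≈ 17 + ((40.5 − 29) / 15) × 5 = 20.8333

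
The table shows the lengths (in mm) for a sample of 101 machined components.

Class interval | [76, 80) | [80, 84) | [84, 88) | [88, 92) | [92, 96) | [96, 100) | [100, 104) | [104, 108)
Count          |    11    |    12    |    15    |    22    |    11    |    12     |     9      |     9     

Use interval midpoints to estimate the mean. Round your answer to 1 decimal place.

91.0

Midpoints: 78, 82, 86, 90, 94, 98, 102, 106
Σfm = 11×78 + 12×82 + 15×86 + 22×90 + 11×94 + 12×98 + 9×102 + 9×106 = 9194
n = Σf = 101
Mean = 9194 / 101 = 91.0297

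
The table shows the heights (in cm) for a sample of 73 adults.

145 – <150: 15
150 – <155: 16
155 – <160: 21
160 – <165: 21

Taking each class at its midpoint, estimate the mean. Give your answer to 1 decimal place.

Midpoints: 147.5, 152.5, 157.5, 162.5
Σfm = 15×147.5 + 16×152.5 + 21×157.5 + 21×162.5 = 11372.5
n = Σf = 73
Mean = 11372.5 / 73 = 155.7877

155.8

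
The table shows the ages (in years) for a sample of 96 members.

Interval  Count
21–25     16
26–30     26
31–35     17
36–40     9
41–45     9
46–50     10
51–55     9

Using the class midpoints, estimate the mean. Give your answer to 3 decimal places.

34.823

Midpoints: 23, 28, 33, 38, 43, 48, 53
Σfm = 16×23 + 26×28 + 17×33 + 9×38 + 9×43 + 10×48 + 9×53 = 3343
n = Σf = 96
Mean = 3343 / 96 = 34.8229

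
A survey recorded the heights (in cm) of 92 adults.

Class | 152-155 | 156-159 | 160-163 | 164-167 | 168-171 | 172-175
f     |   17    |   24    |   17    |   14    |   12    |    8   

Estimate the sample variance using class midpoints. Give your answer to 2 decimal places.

39.71

Midpoints: 153.5, 157.5, 161.5, 165.5, 169.5, 173.5
n = 92, Σfm = 14874, mean = 161.6739
Σfm² = 2408351
Σf(m − x̄)² = Σfm² − (Σfm)²/n = 2408351 − 14874²/92 = 3613.2174
Sample variance = 3613.2174 / 91 = 39.7057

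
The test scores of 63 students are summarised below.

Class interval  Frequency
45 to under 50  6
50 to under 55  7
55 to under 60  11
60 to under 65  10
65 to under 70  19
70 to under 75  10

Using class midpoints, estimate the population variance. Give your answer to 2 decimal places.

60.22

Midpoints: 47.5, 52.5, 57.5, 62.5, 67.5, 72.5
n = 63, Σfm = 3917.5, mean = 62.1825
Σfm² = 247393.75
Σf(m − x̄)² = Σfm² − (Σfm)²/n = 247393.75 − 3917.5²/63 = 3793.6508
Population variance = 3793.6508 / 63 = 60.2167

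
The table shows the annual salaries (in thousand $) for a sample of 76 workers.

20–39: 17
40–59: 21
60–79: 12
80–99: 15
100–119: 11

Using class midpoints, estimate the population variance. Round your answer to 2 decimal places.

Midpoints: 29.5, 49.5, 69.5, 89.5, 109.5
n = 76, Σfm = 4922, mean = 64.7632
Σfm² = 376259
Σf(m − x̄)² = Σfm² − (Σfm)²/n = 376259 − 4922²/76 = 57494.7368
Population variance = 57494.7368 / 76 = 756.5097

756.51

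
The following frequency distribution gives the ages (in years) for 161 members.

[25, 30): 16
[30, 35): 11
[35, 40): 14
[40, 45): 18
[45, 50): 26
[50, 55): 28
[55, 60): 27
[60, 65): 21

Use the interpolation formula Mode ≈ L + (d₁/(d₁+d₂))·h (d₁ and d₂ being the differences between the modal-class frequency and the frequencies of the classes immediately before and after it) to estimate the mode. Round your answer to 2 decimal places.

53.33

Modal class: [50, 55) (highest frequency 28).
d₁ = 28 − 26 = 2, d₂ = 28 − 27 = 1
Mode ≈ 50 + (2/(2+1)) × 5 = 50 + 3.3333 = 53.3333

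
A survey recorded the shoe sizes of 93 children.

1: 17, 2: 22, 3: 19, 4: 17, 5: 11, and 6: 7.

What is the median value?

3

Cumulative frequencies: 17, 39, 58, 75, 86, 93
n = 93, so the median is the value in position (n+1)/2 = 47.
Position 47 falls at value 3.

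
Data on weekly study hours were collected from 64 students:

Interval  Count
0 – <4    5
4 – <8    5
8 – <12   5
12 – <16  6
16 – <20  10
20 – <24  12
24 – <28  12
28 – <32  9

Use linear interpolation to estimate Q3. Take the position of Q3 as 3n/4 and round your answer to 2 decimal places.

25.67

Cumulative frequencies: 5, 10, 15, 21, 31, 43, 55, 64
n = 64; position = 3n/4 = 48.
This falls in the class 24 – <28: L = 24, F = 43, f = 12, h = 4.
Upper quartile ≈ 24 + ((48 − 43) / 12) × 4 = 25.6667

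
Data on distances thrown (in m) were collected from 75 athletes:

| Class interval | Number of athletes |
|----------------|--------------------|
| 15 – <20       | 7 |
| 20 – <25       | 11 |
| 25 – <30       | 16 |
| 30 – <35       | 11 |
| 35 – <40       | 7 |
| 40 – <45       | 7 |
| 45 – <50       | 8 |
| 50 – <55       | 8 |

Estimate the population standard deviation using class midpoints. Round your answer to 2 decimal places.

Midpoints: 17.5, 22.5, 27.5, 32.5, 37.5, 42.5, 47.5, 52.5
n = 75, Σfm = 2527.5, mean = 33.7000
Σfm² = 94018.75
Σf(m − x̄)² = Σfm² − (Σfm)²/n = 94018.75 − 2527.5²/75 = 8842.0000
Population variance = 8842.0000 / 75 = 117.8933
Standard deviation = √117.8933 = 10.8579

10.86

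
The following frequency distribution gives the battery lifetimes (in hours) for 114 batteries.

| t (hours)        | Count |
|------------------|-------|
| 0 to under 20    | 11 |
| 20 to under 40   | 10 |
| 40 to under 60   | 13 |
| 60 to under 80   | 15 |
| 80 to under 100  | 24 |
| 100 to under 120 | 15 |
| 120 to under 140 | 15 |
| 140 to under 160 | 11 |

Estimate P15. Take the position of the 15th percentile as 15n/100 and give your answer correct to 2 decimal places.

32.20

Cumulative frequencies: 11, 21, 34, 49, 73, 88, 103, 114
n = 114; position = 15n/100 = 17.1.
This falls in the class 20 to under 40: L = 20, F = 11, f = 10, h = 20.
15th percentile ≈ 20 + ((17.1 − 11) / 10) × 20 = 32.2000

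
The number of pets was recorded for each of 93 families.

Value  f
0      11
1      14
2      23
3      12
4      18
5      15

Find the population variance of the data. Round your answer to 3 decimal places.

Values: 0, 1, 2, 3, 4, 5
n = 93, Σfx = 243, mean = 2.6129
Σfx² = 877
Σf(x − x̄)² = Σfx² − (Σfx)²/n = 877 − 243²/93 = 242.0645
Population variance = 242.0645 / 93 = 2.6028

2.603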